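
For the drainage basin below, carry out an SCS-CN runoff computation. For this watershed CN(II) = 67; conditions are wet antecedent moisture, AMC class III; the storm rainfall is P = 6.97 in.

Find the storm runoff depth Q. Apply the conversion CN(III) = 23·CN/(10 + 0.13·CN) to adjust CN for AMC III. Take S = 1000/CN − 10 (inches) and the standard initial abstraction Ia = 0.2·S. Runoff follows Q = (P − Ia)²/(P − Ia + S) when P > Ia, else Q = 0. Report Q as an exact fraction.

Q = 1016219237929/206197665700 in ≈ 4.928 in

CN(III) from CN(II)=67: (23·67)/(10 + 0.13·67) = 154100/1871 ≈ 82.362
Retention S: 1000/CN − 10 with CN=82.362 → S = 3300/1541 ≈ 2.141 in
Ia = 0.2·(3300/1541) = 660/1541 in ≈ 0.428 in
Excess rainfall: 6.970 − 0.428 = 6.542 in; P > Ia so Q > 0
Runoff Q = (P−Ia)²/(P−Ia+S) = (6.542)²/(6.542+2.141) = 1016219237929/206197665700 ≈ 4.928 in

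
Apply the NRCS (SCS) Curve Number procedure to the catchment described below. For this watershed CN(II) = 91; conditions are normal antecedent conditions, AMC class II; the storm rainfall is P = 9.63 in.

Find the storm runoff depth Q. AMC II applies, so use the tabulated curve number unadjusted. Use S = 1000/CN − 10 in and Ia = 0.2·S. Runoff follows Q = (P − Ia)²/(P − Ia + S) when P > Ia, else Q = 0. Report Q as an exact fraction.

Q = 818589321/95886700 in ≈ 8.537 in

CN(II) = 91; AMC II needs no correction.
Max retention: S = 1000/91 − 10 = 90/91 in (≈ 0.989 in)
Ia = 0.2·(90/91) = 18/91 in ≈ 0.198 in
Excess rainfall: 9.630 − 0.198 = 9.432 in; P > Ia so Q > 0
Q = (85833/9100)²/((85833/9100) + 90/91) = (7367303889/82810000)/(94833/9100) = 818589321/95886700 in ≈ 8.537 in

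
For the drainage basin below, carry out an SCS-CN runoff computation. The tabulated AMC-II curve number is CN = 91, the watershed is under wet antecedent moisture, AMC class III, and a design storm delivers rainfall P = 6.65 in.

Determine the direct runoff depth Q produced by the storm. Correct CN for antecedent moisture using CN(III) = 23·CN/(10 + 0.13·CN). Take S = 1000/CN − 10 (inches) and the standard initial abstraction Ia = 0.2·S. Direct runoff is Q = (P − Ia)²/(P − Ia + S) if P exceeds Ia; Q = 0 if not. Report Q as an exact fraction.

CN(III) from CN(II)=91: (23·91)/(10 + 0.13·91) = 209300/2183 ≈ 95.877
Retention S: 1000/CN − 10 with CN=95.877 → S = 900/2093 ≈ 0.430 in
Initial abstraction Ia = S/5 = (900/2093)/5 = 180/2093 ≈ 0.086 in
Excess rainfall: 6.650 − 0.086 = 6.564 in; P > Ia so Q > 0
Q: (274769/41860)² ÷ (292769/41860) = 75498003361/12255310340 in (≈ 6.160 in)

Q = 75498003361/12255310340 in ≈ 6.160 in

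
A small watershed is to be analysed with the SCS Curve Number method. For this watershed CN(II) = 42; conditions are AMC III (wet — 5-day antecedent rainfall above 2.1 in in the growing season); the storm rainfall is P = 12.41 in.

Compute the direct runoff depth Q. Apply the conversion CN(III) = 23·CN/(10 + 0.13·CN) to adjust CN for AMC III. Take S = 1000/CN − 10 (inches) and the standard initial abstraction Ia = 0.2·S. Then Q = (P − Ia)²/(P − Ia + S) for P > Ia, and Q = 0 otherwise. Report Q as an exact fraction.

CN(III) from CN(II)=42: (23·42)/(10 + 0.13·42) = 48300/773 ≈ 62.484
S = 1000/(48300/773) − 10 = 2900/483 in ≈ 6.004 in
Ia = 0.2S: 0.2·6.004 = 1.201 in (exactly 580/483)
Since P=12.410 > Ia=1.201: effective rainfall P−Ia = 541403/48300 in
Q: (541403/48300)² ÷ (831403/48300) = 293117208409/40156764900 in (≈ 7.299 in)

Q = 293117208409/40156764900 in ≈ 7.299 in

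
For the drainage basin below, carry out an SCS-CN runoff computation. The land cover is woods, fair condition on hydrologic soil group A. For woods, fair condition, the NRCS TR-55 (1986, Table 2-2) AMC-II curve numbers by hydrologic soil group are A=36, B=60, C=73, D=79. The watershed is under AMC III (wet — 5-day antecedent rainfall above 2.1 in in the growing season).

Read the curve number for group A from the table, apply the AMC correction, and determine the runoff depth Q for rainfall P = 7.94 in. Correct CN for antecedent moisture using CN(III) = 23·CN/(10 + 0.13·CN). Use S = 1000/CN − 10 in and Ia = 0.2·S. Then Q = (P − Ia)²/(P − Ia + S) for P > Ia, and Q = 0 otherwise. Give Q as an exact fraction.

Q = 4379660041/1512952650 in ≈ 2.895 in

NRCS table: woods, fair condition, soil group A → CN(II) = 36
Wet (AMC III): CN(III) = 23·36/(10 + 0.13·36) = 828/(367/25) = 20700/367 ≈ 56.403
S = 1000/(20700/367) − 10 = 1600/207 in ≈ 7.729 in
Ia = 0.2S: 0.2·7.729 = 1.546 in (exactly 320/207)
P − Ia = 7.940 − 1.546 = 66179/10350 ≈ 6.394 in (> 0, runoff occurs)
Q = (66179/10350)²/((66179/10350) + 1600/207) = (4379660041/107122500)/(146179/10350) = 4379660041/1512952650 in ≈ 2.895 in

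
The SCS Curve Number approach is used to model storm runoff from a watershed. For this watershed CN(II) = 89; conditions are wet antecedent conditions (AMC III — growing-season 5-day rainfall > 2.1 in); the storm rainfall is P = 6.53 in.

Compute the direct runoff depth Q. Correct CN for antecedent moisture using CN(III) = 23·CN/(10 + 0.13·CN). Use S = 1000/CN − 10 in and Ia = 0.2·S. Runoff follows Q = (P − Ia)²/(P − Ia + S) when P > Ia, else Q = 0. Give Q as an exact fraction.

CN(III) from CN(II)=89: (23·89)/(10 + 0.13·89) = 204700/2157 ≈ 94.900
Max retention: S = 1000/(204700/2157) − 10 = 1100/2047 in (≈ 0.537 in)
Ia = 0.2S: 0.2·0.537 = 0.107 in (exactly 220/2047)
P − Ia = 6.530 − 0.107 = 1314691/204700 ≈ 6.423 in (> 0, runoff occurs)
Q = (1314691/204700)²/((1314691/204700) + 1100/2047) = (1728412425481/41902090000)/(1424691/204700) = 1728412425481/291634247700 in ≈ 5.927 in

Q = 1728412425481/291634247700 in ≈ 5.927 in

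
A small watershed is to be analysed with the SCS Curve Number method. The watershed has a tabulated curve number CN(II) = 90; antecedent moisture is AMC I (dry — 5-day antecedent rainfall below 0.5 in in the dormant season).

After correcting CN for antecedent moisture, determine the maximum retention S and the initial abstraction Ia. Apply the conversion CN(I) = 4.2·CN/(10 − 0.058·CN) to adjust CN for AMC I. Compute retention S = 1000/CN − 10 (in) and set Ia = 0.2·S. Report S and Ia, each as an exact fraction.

CN(I) from CN(II)=90: (4.2·90)/(10 − 0.058·90) = 18900/239 ≈ 79.079
Retention S: 1000/CN − 10 with CN=79.079 → S = 500/189 ≈ 2.646 in
Ia = 0.2·(500/189) = 100/189 in ≈ 0.529 in

S = 500/189 in ≈ 2.646 in; Ia = 100/189 in ≈ 0.529 in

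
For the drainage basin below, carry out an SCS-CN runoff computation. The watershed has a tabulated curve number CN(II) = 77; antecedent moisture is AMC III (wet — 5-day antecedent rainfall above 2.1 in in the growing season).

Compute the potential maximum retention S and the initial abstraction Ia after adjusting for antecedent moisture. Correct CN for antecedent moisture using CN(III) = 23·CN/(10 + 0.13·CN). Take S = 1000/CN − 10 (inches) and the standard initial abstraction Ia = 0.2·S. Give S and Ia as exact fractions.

CN(III) from CN(II)=77: (23·77)/(10 + 0.13·77) = 7700/87 ≈ 88.506
Max retention: S = 1000/(7700/87) − 10 = 100/77 in (≈ 1.299 in)
Initial abstraction Ia = S/5 = (100/77)/5 = 20/77 ≈ 0.260 in

S = 100/77 in ≈ 1.299 in; Ia = 20/77 in ≈ 0.260 in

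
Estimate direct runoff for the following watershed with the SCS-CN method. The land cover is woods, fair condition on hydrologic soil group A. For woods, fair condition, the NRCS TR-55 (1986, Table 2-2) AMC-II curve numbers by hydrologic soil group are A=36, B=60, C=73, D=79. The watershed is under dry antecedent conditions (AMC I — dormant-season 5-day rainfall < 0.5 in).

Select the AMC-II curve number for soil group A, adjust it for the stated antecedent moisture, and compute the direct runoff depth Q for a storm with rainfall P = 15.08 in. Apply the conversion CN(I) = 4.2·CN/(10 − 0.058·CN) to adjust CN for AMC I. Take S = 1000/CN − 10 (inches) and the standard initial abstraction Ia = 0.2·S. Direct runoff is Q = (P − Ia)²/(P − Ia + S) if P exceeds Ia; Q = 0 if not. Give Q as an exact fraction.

NRCS table: woods, fair condition, soil group A → CN(II) = 36
Adjust CN=36 to AMC I: 4.2·36/(10 − 0.058·36) → (756/5) ÷ (989/125) = 18900/989 ≈ 19.110
Max retention: S = 1000/(18900/989) − 10 = 8000/189 in (≈ 42.328 in)
Initial abstraction Ia = S/5 = (8000/189)/5 = 1600/189 ≈ 8.466 in
P − Ia = 15.080 − 8.466 = 31253/4725 ≈ 6.614 in (> 0, runoff occurs)
Runoff Q = (P−Ia)²/(P−Ia+S) = (6.614)²/(6.614+42.328) = 976750009/1092670425 ≈ 0.894 in

Q = 976750009/1092670425 in ≈ 0.894 in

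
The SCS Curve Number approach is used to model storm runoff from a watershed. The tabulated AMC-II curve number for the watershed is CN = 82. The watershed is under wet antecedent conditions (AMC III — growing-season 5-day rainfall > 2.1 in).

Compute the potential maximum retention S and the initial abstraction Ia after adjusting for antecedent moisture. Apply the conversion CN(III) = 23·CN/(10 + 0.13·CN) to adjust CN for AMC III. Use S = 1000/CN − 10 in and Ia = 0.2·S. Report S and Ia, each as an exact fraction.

Adjust CN=82 to AMC III: 23·82/(10 + 0.13·82) → 1886 ÷ (1033/50) = 94300/1033 ≈ 91.288
S = 1000/(94300/1033) − 10 = 900/943 in ≈ 0.954 in
Ia = 0.2·(900/943) = 180/943 in ≈ 0.191 in

S = 900/943 in ≈ 0.954 in; Ia = 180/943 in ≈ 0.191 in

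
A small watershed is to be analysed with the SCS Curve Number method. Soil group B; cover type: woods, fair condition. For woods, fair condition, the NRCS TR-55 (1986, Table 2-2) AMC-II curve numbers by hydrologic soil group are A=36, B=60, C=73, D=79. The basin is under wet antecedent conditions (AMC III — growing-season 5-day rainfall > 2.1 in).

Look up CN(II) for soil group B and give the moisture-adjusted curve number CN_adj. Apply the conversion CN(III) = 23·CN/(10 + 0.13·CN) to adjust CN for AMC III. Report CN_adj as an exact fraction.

NRCS table: woods, fair condition, soil group B → CN(II) = 60
Adjust CN=60 to AMC III: 23·60/(10 + 0.13·60) → 1380 ÷ (89/5) = 6900/89 ≈ 77.528

CN_adj = 6900/89 ≈ 77.528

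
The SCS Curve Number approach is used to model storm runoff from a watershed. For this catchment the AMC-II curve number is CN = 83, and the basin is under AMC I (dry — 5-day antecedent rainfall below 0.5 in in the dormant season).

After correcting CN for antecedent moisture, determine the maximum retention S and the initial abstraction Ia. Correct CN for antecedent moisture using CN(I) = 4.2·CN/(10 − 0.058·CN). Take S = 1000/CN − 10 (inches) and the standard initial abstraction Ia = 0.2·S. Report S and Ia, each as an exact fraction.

S = 8500/1743 in ≈ 4.877 in; Ia = 1700/1743 in ≈ 0.975 in

Dry (AMC I): CN(I) = 4.2·83/(10 − 0.058·83) = (1743/5)/(2593/500) = 174300/2593 ≈ 67.219
S = 1000/(174300/2593) − 10 = 8500/1743 in ≈ 4.877 in
Initial abstraction Ia = S/5 = (8500/1743)/5 = 1700/1743 ≈ 0.975 in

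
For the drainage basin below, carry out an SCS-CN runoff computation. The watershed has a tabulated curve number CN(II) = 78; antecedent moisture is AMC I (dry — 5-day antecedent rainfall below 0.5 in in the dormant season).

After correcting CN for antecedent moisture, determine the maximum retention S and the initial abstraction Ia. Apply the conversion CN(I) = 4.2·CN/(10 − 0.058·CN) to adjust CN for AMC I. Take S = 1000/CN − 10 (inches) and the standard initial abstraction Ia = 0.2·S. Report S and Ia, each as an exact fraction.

S = 5500/819 in ≈ 6.716 in; Ia = 1100/819 in ≈ 1.343 in

CN(I) from CN(II)=78: (4.2·78)/(10 − 0.058·78) = 81900/1369 ≈ 59.825
S = 1000/(81900/1369) − 10 = 5500/819 in ≈ 6.716 in
Ia = 0.2·(5500/819) = 1100/819 in ≈ 1.343 in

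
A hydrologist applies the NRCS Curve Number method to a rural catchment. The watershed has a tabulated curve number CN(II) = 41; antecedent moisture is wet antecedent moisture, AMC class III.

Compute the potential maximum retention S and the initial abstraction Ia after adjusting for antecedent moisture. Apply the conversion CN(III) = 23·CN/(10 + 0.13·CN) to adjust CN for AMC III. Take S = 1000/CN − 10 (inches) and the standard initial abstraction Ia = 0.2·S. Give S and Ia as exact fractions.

S = 5900/943 in ≈ 6.257 in; Ia = 1180/943 in ≈ 1.251 in

Wet (AMC III): CN(III) = 23·41/(10 + 0.13·41) = 943/(1533/100) = 94300/1533 ≈ 61.513
Retention S: 1000/CN − 10 with CN=61.513 → S = 5900/943 ≈ 6.257 in
Ia = 0.2·(5900/943) = 1180/943 in ≈ 1.251 in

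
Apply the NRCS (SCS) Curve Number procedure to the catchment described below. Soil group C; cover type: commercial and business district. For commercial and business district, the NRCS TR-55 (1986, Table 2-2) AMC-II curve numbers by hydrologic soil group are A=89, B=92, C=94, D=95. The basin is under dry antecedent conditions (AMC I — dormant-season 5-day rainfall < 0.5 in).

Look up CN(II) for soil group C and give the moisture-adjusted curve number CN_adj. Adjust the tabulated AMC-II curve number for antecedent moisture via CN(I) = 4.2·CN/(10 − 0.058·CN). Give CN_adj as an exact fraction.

NRCS table: commercial and business district, soil group C → CN(II) = 94
Dry (AMC I): CN(I) = 4.2·94/(10 − 0.058·94) = (1974/5)/(1137/250) = 32900/379 ≈ 86.807

CN_adj = 32900/379 ≈ 86.807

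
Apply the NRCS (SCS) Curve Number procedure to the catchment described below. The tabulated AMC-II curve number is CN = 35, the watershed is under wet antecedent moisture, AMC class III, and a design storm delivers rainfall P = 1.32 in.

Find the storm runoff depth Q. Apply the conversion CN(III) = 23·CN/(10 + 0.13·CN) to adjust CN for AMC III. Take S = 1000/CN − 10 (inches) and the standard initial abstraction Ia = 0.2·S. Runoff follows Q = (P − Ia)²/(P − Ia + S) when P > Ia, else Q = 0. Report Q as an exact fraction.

Q = 0 in ≈ 0.000 in

Wet (AMC III): CN(III) = 23·35/(10 + 0.13·35) = 805/(291/20) = 16100/291 ≈ 55.326
Max retention: S = 1000/(16100/291) − 10 = 1300/161 in (≈ 8.075 in)
Initial abstraction Ia = S/5 = (1300/161)/5 = 260/161 ≈ 1.615 in
P = 1.320 ≤ Ia = 1.615 in: entire storm abstracted, Q = 0.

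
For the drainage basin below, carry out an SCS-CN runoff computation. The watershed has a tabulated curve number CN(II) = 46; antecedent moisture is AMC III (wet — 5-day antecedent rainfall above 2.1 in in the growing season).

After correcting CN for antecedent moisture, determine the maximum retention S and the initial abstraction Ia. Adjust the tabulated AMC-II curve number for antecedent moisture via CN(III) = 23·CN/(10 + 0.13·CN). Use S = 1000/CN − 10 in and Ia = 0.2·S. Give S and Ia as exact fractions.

Adjust CN=46 to AMC III: 23·46/(10 + 0.13·46) → 1058 ÷ (799/50) = 52900/799 ≈ 66.208
Retention S: 1000/CN − 10 with CN=66.208 → S = 2700/529 ≈ 5.104 in
Ia = 0.2·(2700/529) = 540/529 in ≈ 1.021 in

S = 2700/529 in ≈ 5.104 in; Ia = 540/529 in ≈ 1.021 in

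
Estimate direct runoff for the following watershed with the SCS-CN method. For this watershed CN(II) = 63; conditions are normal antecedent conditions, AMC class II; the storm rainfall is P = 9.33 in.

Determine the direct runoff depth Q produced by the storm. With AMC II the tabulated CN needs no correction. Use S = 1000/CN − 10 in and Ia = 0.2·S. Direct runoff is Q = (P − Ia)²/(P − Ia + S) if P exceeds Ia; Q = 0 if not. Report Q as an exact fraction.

CN(II) = 63; AMC II needs no correction.
Retention S: 1000/CN − 10 with CN=63.000 → S = 370/63 ≈ 5.873 in
Ia = 0.2S: 0.2·5.873 = 1.175 in (exactly 74/63)
Since P=9.330 > Ia=1.175: effective rainfall P−Ia = 51379/6300 in
Q = (51379/6300)²/((51379/6300) + 370/63) = (2639801641/39690000)/(88379/6300) = 2639801641/556787700 in ≈ 4.741 in

Q = 2639801641/556787700 in ≈ 4.741 in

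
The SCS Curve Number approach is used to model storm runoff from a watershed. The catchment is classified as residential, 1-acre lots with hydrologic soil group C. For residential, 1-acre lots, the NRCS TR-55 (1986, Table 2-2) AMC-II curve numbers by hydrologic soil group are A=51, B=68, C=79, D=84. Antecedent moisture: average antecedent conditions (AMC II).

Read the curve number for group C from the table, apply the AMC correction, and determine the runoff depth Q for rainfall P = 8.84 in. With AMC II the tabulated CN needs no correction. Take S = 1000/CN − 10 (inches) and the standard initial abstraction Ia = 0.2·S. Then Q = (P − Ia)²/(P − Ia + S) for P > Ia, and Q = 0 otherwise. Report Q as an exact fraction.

NRCS table: residential, 1-acre lots, soil group C → CN(II) = 79
CN(II) = 79; AMC II needs no correction.
Max retention: S = 1000/79 − 10 = 210/79 in (≈ 2.658 in)
Ia = 0.2·(210/79) = 42/79 in ≈ 0.532 in
Excess rainfall: 8.840 − 0.532 = 8.308 in; P > Ia so Q > 0
Runoff Q = (P−Ia)²/(P−Ia+S) = (8.308)²/(8.308+2.658) = 269255281/42776525 ≈ 6.294 in

Q = 269255281/42776525 in ≈ 6.294 in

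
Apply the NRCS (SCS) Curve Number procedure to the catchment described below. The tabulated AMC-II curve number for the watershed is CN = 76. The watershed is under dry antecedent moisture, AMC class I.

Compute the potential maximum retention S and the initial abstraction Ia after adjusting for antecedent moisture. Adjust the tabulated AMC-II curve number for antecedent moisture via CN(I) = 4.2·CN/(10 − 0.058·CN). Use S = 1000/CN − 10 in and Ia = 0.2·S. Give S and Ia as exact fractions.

S = 1000/133 in ≈ 7.519 in; Ia = 200/133 in ≈ 1.504 in

CN(I) from CN(II)=76: (4.2·76)/(10 − 0.058·76) = 13300/233 ≈ 57.082
S = 1000/(13300/233) − 10 = 1000/133 in ≈ 7.519 in
Ia = 0.2S: 0.2·7.519 = 1.504 in (exactly 200/133)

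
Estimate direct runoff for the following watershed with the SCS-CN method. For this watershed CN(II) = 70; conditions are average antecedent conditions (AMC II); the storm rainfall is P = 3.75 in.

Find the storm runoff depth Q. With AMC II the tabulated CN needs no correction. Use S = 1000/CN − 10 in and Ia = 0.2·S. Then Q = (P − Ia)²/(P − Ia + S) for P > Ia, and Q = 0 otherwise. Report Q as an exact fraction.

Q = 2187/1876 in ≈ 1.166 in

Average conditions: CN = 70 (no AMC adjustment).
Max retention: S = 1000/70 − 10 = 30/7 in (≈ 4.286 in)
Initial abstraction Ia = S/5 = (30/7)/5 = 6/7 ≈ 0.857 in
Excess rainfall: 3.750 − 0.857 = 2.893 in; P > Ia so Q > 0
Q = (81/28)²/((81/28) + 30/7) = (6561/784)/(201/28) = 2187/1876 in ≈ 1.166 in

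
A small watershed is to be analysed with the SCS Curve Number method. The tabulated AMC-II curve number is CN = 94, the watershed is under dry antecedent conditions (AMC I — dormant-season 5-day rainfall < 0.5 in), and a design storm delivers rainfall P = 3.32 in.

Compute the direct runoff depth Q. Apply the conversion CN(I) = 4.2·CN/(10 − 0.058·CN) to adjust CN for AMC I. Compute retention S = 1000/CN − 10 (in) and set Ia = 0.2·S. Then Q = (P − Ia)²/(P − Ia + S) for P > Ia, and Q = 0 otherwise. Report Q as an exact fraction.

Q = 615387249/306850075 in ≈ 2.005 in

Adjust CN=94 to AMC I: 4.2·94/(10 − 0.058·94) → (1974/5) ÷ (1137/250) = 32900/379 ≈ 86.807
Retention S: 1000/CN − 10 with CN=86.807 → S = 500/329 ≈ 1.520 in
Ia = 0.2·(500/329) = 100/329 in ≈ 0.304 in
Excess rainfall: 3.320 − 0.304 = 3.016 in; P > Ia so Q > 0
Q = (24807/8225)²/((24807/8225) + 500/329) = (615387249/67650625)/(37307/8225) = 615387249/306850075 in ≈ 2.005 in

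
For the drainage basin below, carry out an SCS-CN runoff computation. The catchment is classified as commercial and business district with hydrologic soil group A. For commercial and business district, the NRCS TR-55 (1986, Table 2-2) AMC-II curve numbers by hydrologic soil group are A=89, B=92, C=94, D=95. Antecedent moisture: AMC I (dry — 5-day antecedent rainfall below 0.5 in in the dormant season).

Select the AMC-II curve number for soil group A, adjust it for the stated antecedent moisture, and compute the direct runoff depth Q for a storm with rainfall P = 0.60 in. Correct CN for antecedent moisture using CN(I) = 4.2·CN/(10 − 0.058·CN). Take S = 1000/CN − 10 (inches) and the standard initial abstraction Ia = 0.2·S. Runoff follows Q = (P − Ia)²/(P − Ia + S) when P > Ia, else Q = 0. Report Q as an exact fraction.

Q = 11449/257987415 in ≈ 0.000 in

NRCS table: commercial and business district, soil group A → CN(II) = 89
CN(I) from CN(II)=89: (4.2·89)/(10 − 0.058·89) = 186900/2419 ≈ 77.263
Retention S: 1000/CN − 10 with CN=77.263 → S = 5500/1869 ≈ 2.943 in
Initial abstraction Ia = S/5 = (5500/1869)/5 = 1100/1869 ≈ 0.589 in
Excess rainfall: 0.600 − 0.589 = 0.011 in; P > Ia so Q > 0
Q: (107/9345)² ÷ (27607/9345) = 11449/257987415 in (≈ 0.000 in)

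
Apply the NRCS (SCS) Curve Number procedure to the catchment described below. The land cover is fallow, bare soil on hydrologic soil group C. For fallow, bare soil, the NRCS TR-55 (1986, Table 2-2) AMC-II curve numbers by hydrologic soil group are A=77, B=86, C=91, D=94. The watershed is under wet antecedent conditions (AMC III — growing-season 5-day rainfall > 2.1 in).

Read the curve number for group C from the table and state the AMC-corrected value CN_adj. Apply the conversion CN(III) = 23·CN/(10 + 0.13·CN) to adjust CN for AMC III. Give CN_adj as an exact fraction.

NRCS table: fallow, bare soil, soil group C → CN(II) = 91
Wet (AMC III): CN(III) = 23·91/(10 + 0.13·91) = 2093/(2183/100) = 209300/2183 ≈ 95.877

CN_adj = 209300/2183 ≈ 95.877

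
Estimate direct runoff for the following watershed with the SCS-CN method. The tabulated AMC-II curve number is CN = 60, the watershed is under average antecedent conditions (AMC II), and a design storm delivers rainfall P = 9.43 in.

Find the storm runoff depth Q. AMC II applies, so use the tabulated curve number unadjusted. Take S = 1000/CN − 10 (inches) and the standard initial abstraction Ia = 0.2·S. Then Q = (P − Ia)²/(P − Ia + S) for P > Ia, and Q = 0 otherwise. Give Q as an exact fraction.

Q = 5900041/1328700 in ≈ 4.440 in

Average conditions: CN = 60 (no AMC adjustment).
Max retention: S = 1000/60 − 10 = 20/3 in (≈ 6.667 in)
Ia = 0.2·(20/3) = 4/3 in ≈ 1.333 in
Since P=9.430 > Ia=1.333: effective rainfall P−Ia = 2429/300 in
Q = (2429/300)²/((2429/300) + 20/3) = (5900041/90000)/(4429/300) = 5900041/1328700 in ≈ 4.440 in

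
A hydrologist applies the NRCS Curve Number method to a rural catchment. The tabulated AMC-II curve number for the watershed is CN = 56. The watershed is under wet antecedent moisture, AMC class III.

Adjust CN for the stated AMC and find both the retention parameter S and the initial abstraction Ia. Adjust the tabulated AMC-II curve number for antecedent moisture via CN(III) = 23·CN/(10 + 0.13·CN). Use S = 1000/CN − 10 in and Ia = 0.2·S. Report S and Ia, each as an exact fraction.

CN(III) from CN(II)=56: (23·56)/(10 + 0.13·56) = 4025/54 ≈ 74.537
Max retention: S = 1000/(4025/54) − 10 = 550/161 in (≈ 3.416 in)
Ia = 0.2S: 0.2·3.416 = 0.683 in (exactly 110/161)

S = 550/161 in ≈ 3.416 in; Ia = 110/161 in ≈ 0.683 in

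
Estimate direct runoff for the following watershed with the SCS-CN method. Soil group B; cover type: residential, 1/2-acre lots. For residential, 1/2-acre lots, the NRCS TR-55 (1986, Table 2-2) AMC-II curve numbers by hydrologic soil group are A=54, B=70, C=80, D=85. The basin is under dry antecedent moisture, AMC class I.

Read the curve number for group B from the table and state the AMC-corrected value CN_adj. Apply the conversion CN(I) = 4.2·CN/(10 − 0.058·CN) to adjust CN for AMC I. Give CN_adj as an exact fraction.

NRCS table: residential, 1/2-acre lots, soil group B → CN(II) = 70
CN(I) from CN(II)=70: (4.2·70)/(10 − 0.058·70) = 4900/99 ≈ 49.495

CN_adj = 4900/99 ≈ 49.495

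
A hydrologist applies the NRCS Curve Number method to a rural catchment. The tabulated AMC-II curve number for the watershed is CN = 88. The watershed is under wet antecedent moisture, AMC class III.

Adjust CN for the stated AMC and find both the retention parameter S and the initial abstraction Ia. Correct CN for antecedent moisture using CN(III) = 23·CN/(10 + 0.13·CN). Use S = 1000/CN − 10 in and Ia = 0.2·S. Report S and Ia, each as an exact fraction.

Wet (AMC III): CN(III) = 23·88/(10 + 0.13·88) = 2024/(536/25) = 6325/67 ≈ 94.403
S = 1000/(6325/67) − 10 = 150/253 in ≈ 0.593 in
Ia = 0.2·(150/253) = 30/253 in ≈ 0.119 in

S = 150/253 in ≈ 0.593 in; Ia = 30/253 in ≈ 0.119 in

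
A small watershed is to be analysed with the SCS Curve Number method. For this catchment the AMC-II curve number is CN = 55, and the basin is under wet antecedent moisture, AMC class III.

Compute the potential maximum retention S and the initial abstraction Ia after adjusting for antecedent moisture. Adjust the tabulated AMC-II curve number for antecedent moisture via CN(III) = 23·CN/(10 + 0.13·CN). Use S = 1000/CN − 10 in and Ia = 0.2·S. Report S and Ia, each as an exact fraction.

S = 900/253 in ≈ 3.557 in; Ia = 180/253 in ≈ 0.711 in

Adjust CN=55 to AMC III: 23·55/(10 + 0.13·55) → 1265 ÷ (343/20) = 25300/343 ≈ 73.761
Retention S: 1000/CN − 10 with CN=73.761 → S = 900/253 ≈ 3.557 in
Initial abstraction Ia = S/5 = (900/253)/5 = 180/253 ≈ 0.711 in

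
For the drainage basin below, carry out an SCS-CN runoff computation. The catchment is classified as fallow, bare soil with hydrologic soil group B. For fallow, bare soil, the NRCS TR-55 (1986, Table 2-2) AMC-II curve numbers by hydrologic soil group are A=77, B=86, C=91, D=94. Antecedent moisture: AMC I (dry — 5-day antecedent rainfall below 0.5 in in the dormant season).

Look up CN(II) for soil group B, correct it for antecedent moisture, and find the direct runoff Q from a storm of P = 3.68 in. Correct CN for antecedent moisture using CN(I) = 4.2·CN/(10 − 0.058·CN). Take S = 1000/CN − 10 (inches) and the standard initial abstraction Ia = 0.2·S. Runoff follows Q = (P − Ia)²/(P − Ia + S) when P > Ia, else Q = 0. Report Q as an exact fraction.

NRCS table: fallow, bare soil, soil group B → CN(II) = 86
Adjust CN=86 to AMC I: 4.2·86/(10 − 0.058·86) → (1806/5) ÷ (1253/250) = 12900/179 ≈ 72.067
S = 1000/(12900/179) − 10 = 500/129 in ≈ 3.876 in
Ia = 0.2S: 0.2·3.876 = 0.775 in (exactly 100/129)
P − Ia = 3.680 − 0.775 = 9368/3225 ≈ 2.905 in (> 0, runoff occurs)
Runoff Q = (P−Ia)²/(P−Ia+S) = (2.905)²/(2.905+3.876) = 21939856/17631075 ≈ 1.244 in

Q = 21939856/17631075 in ≈ 1.244 in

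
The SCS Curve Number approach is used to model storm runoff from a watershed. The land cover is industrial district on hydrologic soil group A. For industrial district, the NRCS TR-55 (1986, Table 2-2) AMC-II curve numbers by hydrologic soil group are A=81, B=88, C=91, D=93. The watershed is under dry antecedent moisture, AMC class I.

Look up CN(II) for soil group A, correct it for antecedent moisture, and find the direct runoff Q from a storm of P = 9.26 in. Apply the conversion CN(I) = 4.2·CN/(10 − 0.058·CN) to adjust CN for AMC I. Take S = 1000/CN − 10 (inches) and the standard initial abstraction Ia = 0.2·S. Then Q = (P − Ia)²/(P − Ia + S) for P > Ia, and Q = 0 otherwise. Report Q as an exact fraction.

NRCS table: industrial district, soil group A → CN(II) = 81
CN(I) from CN(II)=81: (4.2·81)/(10 − 0.058·81) = 170100/2651 ≈ 64.164
Max retention: S = 1000/(170100/2651) − 10 = 9500/1701 in (≈ 5.585 in)
Ia = 0.2S: 0.2·5.585 = 1.117 in (exactly 1900/1701)
Excess rainfall: 9.260 − 1.117 = 8.143 in; P > Ia so Q > 0
Q: (692563/85050)² ÷ (1167563/85050) = 479643508969/99301233150 in (≈ 4.830 in)

Q = 479643508969/99301233150 in ≈ 4.830 in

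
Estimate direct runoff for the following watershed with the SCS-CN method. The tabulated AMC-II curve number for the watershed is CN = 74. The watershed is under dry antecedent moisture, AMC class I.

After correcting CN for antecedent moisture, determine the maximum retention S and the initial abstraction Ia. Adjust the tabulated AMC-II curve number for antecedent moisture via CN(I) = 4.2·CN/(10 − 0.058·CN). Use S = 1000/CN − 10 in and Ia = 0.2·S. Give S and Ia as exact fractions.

Adjust CN=74 to AMC I: 4.2·74/(10 − 0.058·74) → (1554/5) ÷ (1427/250) = 77700/1427 ≈ 54.450
Retention S: 1000/CN − 10 with CN=54.450 → S = 6500/777 ≈ 8.366 in
Ia = 0.2·(6500/777) = 1300/777 in ≈ 1.673 in

S = 6500/777 in ≈ 8.366 in; Ia = 1300/777 in ≈ 1.673 in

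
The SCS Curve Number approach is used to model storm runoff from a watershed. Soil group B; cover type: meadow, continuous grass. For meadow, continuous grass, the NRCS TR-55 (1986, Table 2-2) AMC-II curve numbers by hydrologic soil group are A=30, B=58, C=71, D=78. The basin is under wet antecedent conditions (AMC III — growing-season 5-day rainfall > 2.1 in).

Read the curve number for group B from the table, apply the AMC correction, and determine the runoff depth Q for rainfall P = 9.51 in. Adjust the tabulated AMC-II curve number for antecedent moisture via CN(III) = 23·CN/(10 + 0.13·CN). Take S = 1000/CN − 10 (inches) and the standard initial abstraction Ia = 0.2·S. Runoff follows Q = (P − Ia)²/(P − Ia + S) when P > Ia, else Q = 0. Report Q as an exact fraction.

NRCS table: meadow, continuous grass, soil group B → CN(II) = 58
Adjust CN=58 to AMC III: 23·58/(10 + 0.13·58) → 1334 ÷ (877/50) = 66700/877 ≈ 76.055
S = 1000/(66700/877) − 10 = 2100/667 in ≈ 3.148 in
Initial abstraction Ia = S/5 = (2100/667)/5 = 420/667 ≈ 0.630 in
Excess rainfall: 9.510 − 0.630 = 8.880 in; P > Ia so Q > 0
Q = (592317/66700)²/((592317/66700) + 2100/667) = (350839428489/4448890000)/(802317/66700) = 116946476163/17838181300 in ≈ 6.556 in

Q = 116946476163/17838181300 in ≈ 6.556 in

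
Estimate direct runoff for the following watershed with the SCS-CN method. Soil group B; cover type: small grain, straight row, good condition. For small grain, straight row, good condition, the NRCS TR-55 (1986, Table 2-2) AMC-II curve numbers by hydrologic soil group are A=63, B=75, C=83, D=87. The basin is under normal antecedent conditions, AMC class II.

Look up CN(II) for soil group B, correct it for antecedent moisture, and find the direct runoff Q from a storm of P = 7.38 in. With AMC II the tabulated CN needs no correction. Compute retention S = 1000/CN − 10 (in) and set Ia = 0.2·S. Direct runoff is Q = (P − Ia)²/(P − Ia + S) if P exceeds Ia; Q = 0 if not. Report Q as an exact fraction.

NRCS table: small grain, straight row, good condition, soil group B → CN(II) = 75
CN(II) = 75; AMC II needs no correction.
Max retention: S = 1000/75 − 10 = 10/3 in (≈ 3.333 in)
Ia = 0.2S: 0.2·3.333 = 0.667 in (exactly 2/3)
P − Ia = 7.380 − 0.667 = 1007/150 ≈ 6.713 in (> 0, runoff occurs)
Q = (1007/150)²/((1007/150) + 10/3) = (1014049/22500)/(1507/150) = 1014049/226050 in ≈ 4.486 in

Q = 1014049/226050 in ≈ 4.486 in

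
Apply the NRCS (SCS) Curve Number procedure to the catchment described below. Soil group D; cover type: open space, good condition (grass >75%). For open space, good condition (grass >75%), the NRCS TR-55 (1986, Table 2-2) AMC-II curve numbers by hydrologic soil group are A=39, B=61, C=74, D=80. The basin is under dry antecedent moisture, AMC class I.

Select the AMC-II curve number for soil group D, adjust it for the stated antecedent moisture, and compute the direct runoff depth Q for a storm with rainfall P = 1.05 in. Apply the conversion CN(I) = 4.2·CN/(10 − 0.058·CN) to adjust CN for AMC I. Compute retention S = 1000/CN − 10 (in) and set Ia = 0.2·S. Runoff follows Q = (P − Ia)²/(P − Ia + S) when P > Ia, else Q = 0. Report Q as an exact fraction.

NRCS table: open space, good condition (grass >75%), soil group D → CN(II) = 80
CN(I) from CN(II)=80: (4.2·80)/(10 − 0.058·80) = 4200/67 ≈ 62.687
Max retention: S = 1000/(4200/67) − 10 = 125/21 in (≈ 5.952 in)
Initial abstraction Ia = S/5 = (125/21)/5 = 25/21 ≈ 1.190 in
P = 1.050 ≤ Ia = 1.190 in: entire storm abstracted, Q = 0.

Q = 0 in ≈ 0.000 in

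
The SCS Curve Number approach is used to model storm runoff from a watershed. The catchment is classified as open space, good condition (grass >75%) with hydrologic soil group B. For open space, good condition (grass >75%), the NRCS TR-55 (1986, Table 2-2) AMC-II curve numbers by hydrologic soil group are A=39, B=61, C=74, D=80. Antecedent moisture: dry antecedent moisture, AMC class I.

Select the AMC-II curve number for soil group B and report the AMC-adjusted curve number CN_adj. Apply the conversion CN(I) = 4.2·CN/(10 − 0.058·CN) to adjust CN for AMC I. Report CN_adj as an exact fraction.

NRCS table: open space, good condition (grass >75%), soil group B → CN(II) = 61
Dry (AMC I): CN(I) = 4.2·61/(10 − 0.058·61) = (1281/5)/(3231/500) = 42700/1077 ≈ 39.647

CN_adj = 42700/1077 ≈ 39.647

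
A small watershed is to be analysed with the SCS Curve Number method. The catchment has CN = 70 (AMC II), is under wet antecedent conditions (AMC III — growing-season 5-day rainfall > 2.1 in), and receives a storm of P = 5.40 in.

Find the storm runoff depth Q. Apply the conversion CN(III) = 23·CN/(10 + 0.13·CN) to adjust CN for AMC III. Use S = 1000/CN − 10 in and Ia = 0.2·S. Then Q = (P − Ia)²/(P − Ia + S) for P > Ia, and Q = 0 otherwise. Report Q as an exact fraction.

Q = 5459403/1488445 in ≈ 3.668 in

Wet (AMC III): CN(III) = 23·70/(10 + 0.13·70) = 1610/(191/10) = 16100/191 ≈ 84.293
Max retention: S = 1000/(16100/191) − 10 = 300/161 in (≈ 1.863 in)
Initial abstraction Ia = S/5 = (300/161)/5 = 60/161 ≈ 0.373 in
Since P=5.400 > Ia=0.373: effective rainfall P−Ia = 4047/805 in
Q: (4047/805)² ÷ (5547/805) = 5459403/1488445 in (≈ 3.668 in)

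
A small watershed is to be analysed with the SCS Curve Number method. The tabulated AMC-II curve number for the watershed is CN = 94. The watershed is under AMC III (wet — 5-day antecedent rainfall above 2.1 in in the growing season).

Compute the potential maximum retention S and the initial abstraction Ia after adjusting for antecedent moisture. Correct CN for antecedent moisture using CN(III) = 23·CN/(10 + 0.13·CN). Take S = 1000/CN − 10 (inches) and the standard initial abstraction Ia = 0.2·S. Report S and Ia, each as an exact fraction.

S = 300/1081 in ≈ 0.278 in; Ia = 60/1081 in ≈ 0.056 in

Adjust CN=94 to AMC III: 23·94/(10 + 0.13·94) → 2162 ÷ (1111/50) = 108100/1111 ≈ 97.300
Retention S: 1000/CN − 10 with CN=97.300 → S = 300/1081 ≈ 0.278 in
Ia = 0.2·(300/1081) = 60/1081 in ≈ 0.056 in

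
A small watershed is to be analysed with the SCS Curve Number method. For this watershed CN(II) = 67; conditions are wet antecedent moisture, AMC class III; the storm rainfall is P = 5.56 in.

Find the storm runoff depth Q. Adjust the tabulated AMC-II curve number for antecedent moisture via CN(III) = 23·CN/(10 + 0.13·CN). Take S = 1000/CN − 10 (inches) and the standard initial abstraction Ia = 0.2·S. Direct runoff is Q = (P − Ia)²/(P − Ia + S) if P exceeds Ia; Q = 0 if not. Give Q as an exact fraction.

Q = 39084894601/10794666475 in ≈ 3.621 in

CN(III) from CN(II)=67: (23·67)/(10 + 0.13·67) = 154100/1871 ≈ 82.362
Retention S: 1000/CN − 10 with CN=82.362 → S = 3300/1541 ≈ 2.141 in
Ia = 0.2S: 0.2·2.141 = 0.428 in (exactly 660/1541)
Excess rainfall: 5.560 − 0.428 = 5.132 in; P > Ia so Q > 0
Q: (197699/38525)² ÷ (280199/38525) = 39084894601/10794666475 in (≈ 3.621 in)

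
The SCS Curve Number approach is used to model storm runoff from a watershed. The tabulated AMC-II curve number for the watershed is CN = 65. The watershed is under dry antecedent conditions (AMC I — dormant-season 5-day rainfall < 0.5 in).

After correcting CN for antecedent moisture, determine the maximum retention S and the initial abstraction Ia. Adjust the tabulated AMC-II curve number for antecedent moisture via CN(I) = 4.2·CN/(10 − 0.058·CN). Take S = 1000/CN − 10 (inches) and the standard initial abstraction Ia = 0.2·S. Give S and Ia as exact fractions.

S = 500/39 in ≈ 12.821 in; Ia = 100/39 in ≈ 2.564 in

Adjust CN=65 to AMC I: 4.2·65/(10 − 0.058·65) → 273 ÷ (623/100) = 3900/89 ≈ 43.820
Max retention: S = 1000/(3900/89) − 10 = 500/39 in (≈ 12.821 in)
Ia = 0.2·(500/39) = 100/39 in ≈ 2.564 in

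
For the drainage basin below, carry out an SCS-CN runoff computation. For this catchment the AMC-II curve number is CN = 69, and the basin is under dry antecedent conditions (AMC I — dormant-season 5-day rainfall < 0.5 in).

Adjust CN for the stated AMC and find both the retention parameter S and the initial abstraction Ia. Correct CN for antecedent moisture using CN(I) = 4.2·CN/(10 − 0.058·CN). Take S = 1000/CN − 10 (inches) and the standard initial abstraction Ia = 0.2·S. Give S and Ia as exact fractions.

Dry (AMC I): CN(I) = 4.2·69/(10 − 0.058·69) = (1449/5)/(2999/500) = 144900/2999 ≈ 48.316
S = 1000/(144900/2999) − 10 = 15500/1449 in ≈ 10.697 in
Initial abstraction Ia = S/5 = (15500/1449)/5 = 3100/1449 ≈ 2.139 in

S = 15500/1449 in ≈ 10.697 in; Ia = 3100/1449 in ≈ 2.139 in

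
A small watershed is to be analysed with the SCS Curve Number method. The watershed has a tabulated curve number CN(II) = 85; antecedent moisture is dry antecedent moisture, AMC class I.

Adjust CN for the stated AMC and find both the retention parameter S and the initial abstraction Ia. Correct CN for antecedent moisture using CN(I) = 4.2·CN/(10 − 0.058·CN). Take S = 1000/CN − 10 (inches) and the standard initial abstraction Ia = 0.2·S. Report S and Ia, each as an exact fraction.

Dry (AMC I): CN(I) = 4.2·85/(10 − 0.058·85) = 357/(507/100) = 11900/169 ≈ 70.414
Retention S: 1000/CN − 10 with CN=70.414 → S = 500/119 ≈ 4.202 in
Ia = 0.2·(500/119) = 100/119 in ≈ 0.840 in

S = 500/119 in ≈ 4.202 in; Ia = 100/119 in ≈ 0.840 in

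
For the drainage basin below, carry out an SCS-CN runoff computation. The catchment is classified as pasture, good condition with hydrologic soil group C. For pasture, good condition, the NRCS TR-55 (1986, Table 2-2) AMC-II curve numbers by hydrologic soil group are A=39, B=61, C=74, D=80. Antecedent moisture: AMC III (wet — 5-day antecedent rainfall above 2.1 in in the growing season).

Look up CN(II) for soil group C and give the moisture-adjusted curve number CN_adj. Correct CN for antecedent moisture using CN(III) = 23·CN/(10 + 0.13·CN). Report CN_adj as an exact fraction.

CN_adj = 85100/981 ≈ 86.748

NRCS table: pasture, good condition, soil group C → CN(II) = 74
CN(III) from CN(II)=74: (23·74)/(10 + 0.13·74) = 85100/981 ≈ 86.748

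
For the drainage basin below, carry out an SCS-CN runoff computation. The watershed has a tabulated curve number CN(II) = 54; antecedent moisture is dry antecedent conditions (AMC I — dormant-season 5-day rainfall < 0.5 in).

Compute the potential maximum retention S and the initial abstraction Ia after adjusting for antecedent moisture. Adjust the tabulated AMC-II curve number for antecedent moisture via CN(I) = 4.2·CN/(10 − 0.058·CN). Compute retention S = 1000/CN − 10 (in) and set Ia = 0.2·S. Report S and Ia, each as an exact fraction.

S = 11500/567 in ≈ 20.282 in; Ia = 2300/567 in ≈ 4.056 in

Adjust CN=54 to AMC I: 4.2·54/(10 − 0.058·54) → (1134/5) ÷ (1717/250) = 56700/1717 ≈ 33.023
S = 1000/(56700/1717) − 10 = 11500/567 in ≈ 20.282 in
Ia = 0.2S: 0.2·20.282 = 4.056 in (exactly 2300/567)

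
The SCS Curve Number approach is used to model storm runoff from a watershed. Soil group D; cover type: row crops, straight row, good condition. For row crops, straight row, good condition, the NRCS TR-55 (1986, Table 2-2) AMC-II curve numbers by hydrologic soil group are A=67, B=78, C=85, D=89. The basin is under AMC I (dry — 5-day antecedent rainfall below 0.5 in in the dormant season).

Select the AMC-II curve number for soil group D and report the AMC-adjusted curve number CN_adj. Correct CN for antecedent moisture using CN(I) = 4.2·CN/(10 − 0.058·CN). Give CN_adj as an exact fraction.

CN_adj = 186900/2419 ≈ 77.263

NRCS table: row crops, straight row, good condition, soil group D → CN(II) = 89
Adjust CN=89 to AMC I: 4.2·89/(10 − 0.058·89) → (1869/5) ÷ (2419/500) = 186900/2419 ≈ 77.263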